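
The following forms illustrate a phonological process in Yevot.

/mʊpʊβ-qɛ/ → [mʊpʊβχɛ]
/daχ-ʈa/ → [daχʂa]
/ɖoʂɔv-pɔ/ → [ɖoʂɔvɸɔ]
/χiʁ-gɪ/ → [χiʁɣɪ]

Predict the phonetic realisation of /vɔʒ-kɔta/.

[vɔʒxɔta]

The data show progressive manner assimilation: /q/ → [χ] after /β/; /ʈ/ → [ʂ] after /χ/; /p/ → [ɸ] after /v/; /g/ → [ɣ] after /ʁ/. In each pair only manner changes, matching the preceding consonant, while place and voice stay constant.
/k/ is a voiceless velar stop. The preceding trigger /ʒ/ is a fricative, so /k/ must become a fricative as well.
A voiceless velar fricative is [x], so the surface segment is [x].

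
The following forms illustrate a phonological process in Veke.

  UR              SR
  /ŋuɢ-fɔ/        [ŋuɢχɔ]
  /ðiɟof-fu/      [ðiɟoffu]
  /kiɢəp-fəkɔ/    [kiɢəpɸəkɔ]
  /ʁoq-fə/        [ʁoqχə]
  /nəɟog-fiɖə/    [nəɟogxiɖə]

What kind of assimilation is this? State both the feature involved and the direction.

Comparing underlying and surface forms, /f/ → [χ] is the alternation; the neighbouring /ɢ/ is constant.
The change labiodental → uvular matches the place of the preceding /ɢ/, identifying this as place assimilation.
Manner and voice are unchanged, so the assimilation is partial, not total.
The other alternating forms pattern the same way: /f/ → [ɸ] after /p/ (labiodental → bilabial, matching bilabial); /f/ → [χ] after /q/ (labiodental → uvular, matching uvular); /f/ → [x] after /g/ (labiodental → velar, matching velar) — only place changes, and always toward the preceding segment.
Nothing changes in [ðiɟoffu]: there the adjacent consonants already agree in place (/f/ and /f/ are both labiodental), so this form is consistent with the same rule.
Since the segment that changes follows the conditioning segment, the assimilation is progressive.

progressive place assimilation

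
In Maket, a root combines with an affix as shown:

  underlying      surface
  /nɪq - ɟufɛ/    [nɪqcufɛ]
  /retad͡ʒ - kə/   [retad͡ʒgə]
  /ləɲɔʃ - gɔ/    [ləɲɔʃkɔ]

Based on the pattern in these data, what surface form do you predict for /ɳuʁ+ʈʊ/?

The data show progressive voicing assimilation: /ɟ/ → [c] after /q/; /k/ → [g] after /d͡ʒ/; /g/ → [k] after /ʃ/. In each pair only voicing changes, matching the preceding consonant, while place and manner stay constant.
/ʈ/ is a voiceless retroflex stop. The preceding trigger /ʁ/ is voiced, so /ʈ/ must become voiced as well.
A voiced retroflex stop is [ɖ], so the surface segment is [ɖ].

[ɳuʁɖʊ]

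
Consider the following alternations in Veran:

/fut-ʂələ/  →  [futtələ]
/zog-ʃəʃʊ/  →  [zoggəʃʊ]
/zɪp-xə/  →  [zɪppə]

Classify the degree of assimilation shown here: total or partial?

Underlying /ʂ/ is realised as [t] next to /t/; /t/ itself does not change.
The output [t] is identical to the trigger /t/ — every feature (place, manner, voicing) has been copied — so this is total assimilation.
The other forms behave the same way: /ʃ/ → [g] after /g/; /x/ → [p] after /p/ — in each case the output is a copy of the preceding consonant.

total assimilation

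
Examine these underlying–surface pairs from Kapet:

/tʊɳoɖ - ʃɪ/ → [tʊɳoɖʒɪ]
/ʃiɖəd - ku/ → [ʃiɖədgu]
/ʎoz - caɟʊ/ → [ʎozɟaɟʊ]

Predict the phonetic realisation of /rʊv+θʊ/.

The data show progressive voicing assimilation: /ʃ/ → [ʒ] after /ɖ/; /k/ → [g] after /d/; /c/ → [ɟ] after /z/. In each pair only voicing changes, matching the preceding consonant, while place and manner stay constant.
/θ/ is a voiceless dental fricative. The preceding trigger /v/ is voiced, so /θ/ must become voiced as well.
The voiced dental fricative is [ð], so /θ/ → [ð].

[rʊvðʊ]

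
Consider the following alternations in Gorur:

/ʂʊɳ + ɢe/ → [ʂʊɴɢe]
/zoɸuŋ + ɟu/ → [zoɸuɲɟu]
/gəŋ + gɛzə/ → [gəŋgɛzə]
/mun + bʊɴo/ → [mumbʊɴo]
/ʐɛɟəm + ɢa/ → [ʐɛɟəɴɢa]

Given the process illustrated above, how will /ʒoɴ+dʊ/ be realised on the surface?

The data show regressive place assimilation: /ɳ/ → [ɴ] before /ɢ/; /ŋ/ → [ɲ] before /ɟ/; /n/ → [m] before /b/; /m/ → [ɴ] before /ɢ/. In each pair only place changes, matching the following consonant, while manner and voice stay constant.
No alternation appears in [gəŋgɛzə]: there the adjacent consonants already agree in place (/ŋ/ and /g/ are both velar), so this form is consistent with the same rule.
/ɴ/ is a voiced uvular nasal. The following trigger /d/ is alveolar, so /ɴ/ must become alveolar as well.
The voiced alveolar nasal is [n], so /ɴ/ → [n].

[ʒondʊ]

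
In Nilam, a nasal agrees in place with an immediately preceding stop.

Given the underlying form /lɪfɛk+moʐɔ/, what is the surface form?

[lɪfɛkŋoʐɔ]

/m/ is a voiced bilabial nasal. The preceding trigger /k/ is velar, so /m/ must become velar as well.
The voiced velar nasal is [ŋ], so /m/ → [ŋ].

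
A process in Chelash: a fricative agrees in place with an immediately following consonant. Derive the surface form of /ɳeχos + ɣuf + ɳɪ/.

[ɳeχoxɣuʂɳɪ]

/s/ is a voiceless alveolar fricative. The following trigger /ɣ/ is velar, so /s/ must become velar as well.
A voiceless velar fricative is [x], so the surface segment is [x].
At the second juncture, /f/ likewise becomes [ʂ] adjacent to /ɳ/.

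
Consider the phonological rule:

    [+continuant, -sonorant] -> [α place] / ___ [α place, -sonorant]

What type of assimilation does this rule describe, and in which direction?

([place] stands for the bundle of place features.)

regressive place assimilation

The shared variable α links the value of the place features (abbreviated [place]) on the target to the same value on the neighbouring segment, so place is the feature that assimilates.
The conditioning segment sits to the right of the focus bar, meaning the trigger follows the segment that changes — regressive assimilation.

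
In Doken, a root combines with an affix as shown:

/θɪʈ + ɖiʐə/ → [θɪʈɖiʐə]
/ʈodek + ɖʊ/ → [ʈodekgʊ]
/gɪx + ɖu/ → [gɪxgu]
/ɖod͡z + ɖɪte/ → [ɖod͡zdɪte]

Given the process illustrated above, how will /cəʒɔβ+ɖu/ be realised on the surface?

The data show progressive place assimilation: /ɖ/ → [g] after /k/; /ɖ/ → [g] after /x/; /ɖ/ → [d] after /d͡z/. In each pair only place changes, matching the preceding consonant, while manner and voice stay constant.
No alternation appears in [θɪʈɖiʐə]: there the adjacent consonants already agree in place (/ɖ/ and /ʈ/ are both retroflex), so this form is consistent with the same rule.
/ɖ/ is a voiced retroflex stop. The preceding trigger /β/ is bilabial, so /ɖ/ must become bilabial as well.
Changing only its place to bilabial gives [b] — the voiced bilabial stop.

[cəʒɔβbu]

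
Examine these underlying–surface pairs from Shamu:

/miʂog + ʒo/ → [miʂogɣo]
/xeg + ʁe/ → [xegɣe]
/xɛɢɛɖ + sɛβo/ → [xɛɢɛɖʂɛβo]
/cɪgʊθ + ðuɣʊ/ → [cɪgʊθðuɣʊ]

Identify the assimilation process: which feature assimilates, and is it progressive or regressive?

progressive place assimilation

Underlying /ʒ/ is realised as [ɣ] next to /g/; /g/ itself does not change.
/ʒ/ is postalveolar while /g/ is velar; the output [ɣ] is velar, matching the trigger — so the feature that spreads is place.
Manner and voice are unchanged, so the assimilation is partial, not total.
The other alternating forms pattern the same way: /ʁ/ → [ɣ] after /g/ (uvular → velar, matching velar); /s/ → [ʂ] after /ɖ/ (alveolar → retroflex, matching retroflex) — only place changes, and always toward the preceding segment.
No alternation appears in [cɪgʊθðuɣʊ]: there the adjacent consonants already agree in place (/ð/ and /θ/ are both dental), so this form is consistent with the same rule.
The trigger is the preceding segment, so the direction is progressive (perseverative).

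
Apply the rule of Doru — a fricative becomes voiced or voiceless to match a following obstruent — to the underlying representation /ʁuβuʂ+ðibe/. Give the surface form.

[ʁuβuʐðibe]

/ʂ/ is a voiceless retroflex fricative. The following trigger /ð/ is voiced, so /ʂ/ must become voiced as well.
A voiced retroflex fricative is [ʐ], so the surface segment is [ʐ].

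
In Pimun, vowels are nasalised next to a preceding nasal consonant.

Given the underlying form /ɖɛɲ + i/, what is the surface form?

[ɖɛɲĩ]

/i/ sits next to the nasal /ɲ/ and is therefore nasalised to [ĩ].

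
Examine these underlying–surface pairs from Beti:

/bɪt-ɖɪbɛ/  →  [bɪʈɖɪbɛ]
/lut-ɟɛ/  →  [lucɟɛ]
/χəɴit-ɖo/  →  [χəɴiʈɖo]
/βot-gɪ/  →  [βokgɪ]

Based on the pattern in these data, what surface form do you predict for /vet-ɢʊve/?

[veqɢʊve]

The data show regressive place assimilation: /t/ → [ʈ] before /ɖ/; /t/ → [c] before /ɟ/; /t/ → [k] before /g/. In each pair only place changes, matching the following consonant, while manner and voice stay constant.
The rule targets /t/ (voiceless alveolar stop), which sits before the trigger /ɢ/ (uvular).
A voiceless uvular stop is [q], so the surface segment is [q].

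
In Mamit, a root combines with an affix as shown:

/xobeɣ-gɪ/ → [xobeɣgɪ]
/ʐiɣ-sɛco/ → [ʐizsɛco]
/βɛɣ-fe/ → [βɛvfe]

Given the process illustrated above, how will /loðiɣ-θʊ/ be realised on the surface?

[loðiðθʊ]

The data show regressive place assimilation: /ɣ/ → [z] before /s/; /ɣ/ → [v] before /f/. In each pair only place changes, matching the following consonant, while manner and voice stay constant.
No alternation appears in [xobeɣgɪ]: there the adjacent consonants already agree in place (/ɣ/ and /g/ are both velar), so this form is consistent with the same rule.
/ɣ/ is a voiced velar fricative. The following trigger /θ/ is dental, so /ɣ/ must become dental as well.
The voiced dental fricative is [ð], so /ɣ/ → [ð].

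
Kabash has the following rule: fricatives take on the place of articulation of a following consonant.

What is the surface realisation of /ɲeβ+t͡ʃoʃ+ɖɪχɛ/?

[ɲeʒt͡ʃoʂɖɪχɛ]

The rule targets /β/ (voiced bilabial fricative), which sits before the trigger /t͡ʃ/ (postalveolar).
Changing only its place to postalveolar gives [ʒ] — the voiced postalveolar fricative.
The same rule applies at the second boundary: /ʃ/ → [ʂ] next to /ɖ/.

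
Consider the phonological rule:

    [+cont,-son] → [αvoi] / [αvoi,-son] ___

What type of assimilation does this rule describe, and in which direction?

The rule copies [voi] from the environment onto the target, so the assimilating feature is voicing.
The conditioning segment sits to the left of the focus bar, meaning the trigger precedes the segment that changes — progressive assimilation.

progressive voicing assimilation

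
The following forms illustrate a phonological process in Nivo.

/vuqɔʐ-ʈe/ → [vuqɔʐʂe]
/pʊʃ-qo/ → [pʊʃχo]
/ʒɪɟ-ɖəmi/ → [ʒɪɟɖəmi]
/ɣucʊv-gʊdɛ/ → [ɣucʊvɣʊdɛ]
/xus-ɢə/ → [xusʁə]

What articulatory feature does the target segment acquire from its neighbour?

Comparing underlying and surface forms, /ʈ/ → [ʂ] is the alternation; the neighbouring /ʐ/ is constant.
The change stop → fricative matches the manner of the preceding /ʐ/, identifying this as manner assimilation.
The other alternating forms pattern the same way: /q/ → [χ] after /ʃ/ (stop → fricative, matching a fricative); /g/ → [ɣ] after /v/ (stop → fricative, matching a fricative); /ɢ/ → [ʁ] after /s/ (stop → fricative, matching a fricative) — only manner changes, and always toward the preceding segment.
No alternation appears in [ʒɪɟɖəmi]: there the adjacent consonants already agree in manner (/ɖ/ and /ɟ/ are both stops), so this form is consistent with the same rule.

manner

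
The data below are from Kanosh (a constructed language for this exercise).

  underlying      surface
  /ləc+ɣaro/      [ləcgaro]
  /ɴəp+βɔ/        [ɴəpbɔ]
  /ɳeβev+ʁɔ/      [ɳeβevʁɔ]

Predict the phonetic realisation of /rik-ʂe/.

The data show progressive manner assimilation: /ɣ/ → [g] after /c/; /β/ → [b] after /p/. In each pair only manner changes, matching the preceding consonant, while place and voice stay constant.
Nothing changes in [ɳeβevʁɔ]: there the adjacent consonants already agree in manner (/ʁ/ and /v/ are both fricatives), so this form is consistent with the same rule.
The rule targets /ʂ/ (voiceless retroflex fricative), which sits after the trigger /k/ (stop).
Changing only its manner to stop gives [ʈ] — the voiceless retroflex stop.

[rikʈe]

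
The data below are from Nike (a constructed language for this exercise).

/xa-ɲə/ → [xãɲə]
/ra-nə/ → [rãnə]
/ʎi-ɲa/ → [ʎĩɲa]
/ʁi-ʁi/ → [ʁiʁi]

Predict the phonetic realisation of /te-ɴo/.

[tẽɴo]

The data show regressive nasality assimilation (vowel nasalisation): /a/ → [ã] before /ɲ/; /a/ → [ã] before /n/; /i/ → [ĩ] before /ɲ/ — a vowel is nasalised by an immediately following nasal consonant.
No change occurs in [ʁiʁi] because the vowel at the boundary is adjacent to an oral consonant, not a nasal (/i/ next to /ʁ/).
/e/ sits next to the nasal /ɴ/ and is therefore nasalised to [ẽ].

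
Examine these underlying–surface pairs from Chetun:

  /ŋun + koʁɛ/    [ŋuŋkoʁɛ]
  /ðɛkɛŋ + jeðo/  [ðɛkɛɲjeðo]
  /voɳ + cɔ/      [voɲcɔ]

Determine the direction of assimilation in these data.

regressive

The segment that alternates is /n/, which surfaces as [ŋ] when adjacent to /k/.
/n/ is alveolar while /k/ is velar; the output [ŋ] is velar, matching the trigger — so the feature that spreads is place.
Checking the remaining alternations: /ŋ/ → [ɲ] before /j/ (velar → palatal, matching palatal); /ɳ/ → [ɲ] before /c/ (retroflex → palatal, matching palatal) — only place changes, and always toward the following segment.
Since the segment that changes precedes the conditioning segment, the assimilation is regressive.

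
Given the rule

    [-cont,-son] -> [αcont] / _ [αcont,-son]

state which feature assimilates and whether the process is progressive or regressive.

regressive manner assimilation

The rule copies [cont] (continuancy) from the environment onto the target stops; since [±cont] encodes the stop/fricative manner contrast, the assimilating dimension is manner.
The conditioning segment sits to the right of the focus bar, meaning the trigger follows the segment that changes — regressive assimilation.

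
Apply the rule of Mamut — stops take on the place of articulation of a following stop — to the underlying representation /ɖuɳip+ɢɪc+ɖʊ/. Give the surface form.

The rule targets /p/ (voiceless bilabial stop), which sits before the trigger /ɢ/ (uvular).
The voiceless uvular stop is [q], so /p/ → [q].
At the second juncture, /c/ likewise becomes [ʈ] adjacent to /ɖ/.

[ɖuɳiqɢɪʈɖʊ]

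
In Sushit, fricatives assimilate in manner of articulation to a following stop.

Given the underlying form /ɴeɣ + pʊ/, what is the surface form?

[ɴegpʊ]

The rule targets /ɣ/ (voiced velar fricative), which sits before the trigger /p/ (stop).
A voiced velar stop is [g], so the surface segment is [g].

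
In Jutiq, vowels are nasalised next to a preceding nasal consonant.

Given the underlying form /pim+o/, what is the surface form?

[pimõ]

/o/ sits next to the nasal /m/ and is therefore nasalised to [õ].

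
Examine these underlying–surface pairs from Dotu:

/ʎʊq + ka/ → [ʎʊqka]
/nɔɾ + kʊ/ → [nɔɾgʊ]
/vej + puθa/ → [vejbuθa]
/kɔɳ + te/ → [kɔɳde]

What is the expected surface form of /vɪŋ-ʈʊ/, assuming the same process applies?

The data show progressive voicing assimilation: /k/ → [g] after /ɾ/; /p/ → [b] after /j/; /t/ → [d] after /ɳ/. In each pair only voicing changes, matching the preceding consonant, while place and manner stay constant.
No alternation appears in [ʎʊqka]: there the adjacent consonants already agree in voicing (/k/ and /q/ are both voiceless), so this form is consistent with the same rule.
/ʈ/ is a voiceless retroflex stop. The preceding trigger /ŋ/ is voiced, so /ʈ/ must become voiced as well.
A voiced retroflex stop is [ɖ], so the surface segment is [ɖ].

[vɪŋɖʊ]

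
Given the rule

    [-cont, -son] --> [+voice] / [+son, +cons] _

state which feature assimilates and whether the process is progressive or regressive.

progressive voicing assimilation

The structural change is [+voice], and the conditioning segment [+son, +cons] (a sonorant consonant) is itself voiced, so the target comes to share the voicing of its neighbour — voicing assimilation.
Since the environment is written before the underscore, the trigger precedes the target; the direction is progressive.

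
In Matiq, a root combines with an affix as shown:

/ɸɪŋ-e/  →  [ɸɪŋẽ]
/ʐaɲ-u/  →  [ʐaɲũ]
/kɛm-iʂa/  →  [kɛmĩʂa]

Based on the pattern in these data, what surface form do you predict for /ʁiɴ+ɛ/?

The data show progressive nasality assimilation (vowel nasalisation): /e/ → [ẽ] after /ŋ/; /u/ → [ũ] after /ɲ/; /i/ → [ĩ] after /m/ — a vowel is nasalised by an immediately preceding nasal consonant.
/ɛ/ sits next to the nasal /ɴ/ and is therefore nasalised to [ɛ̃].

[ʁiɴɛ̃]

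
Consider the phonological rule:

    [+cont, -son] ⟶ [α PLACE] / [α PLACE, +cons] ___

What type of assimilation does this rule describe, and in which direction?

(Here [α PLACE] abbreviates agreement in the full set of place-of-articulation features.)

The shared variable α links the value of the place features (abbreviated [PLACE]) on the target to the same value on the neighbouring segment, so place is the feature that assimilates.
Since the environment is written before the underscore, the trigger precedes the target; the direction is progressive.

progressive place assimilation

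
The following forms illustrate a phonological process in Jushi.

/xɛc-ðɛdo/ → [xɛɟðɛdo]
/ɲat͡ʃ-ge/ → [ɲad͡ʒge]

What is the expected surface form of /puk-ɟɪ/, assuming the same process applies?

The data show regressive voicing assimilation: /c/ → [ɟ] before /ð/; /t͡ʃ/ → [d͡ʒ] before /g/. In each pair only voicing changes, matching the following consonant, while place and manner stay constant.
The rule targets /k/ (voiceless velar stop), which sits before the trigger /ɟ/ (voiced).
Changing only its voicing to voiced gives [g] — the voiced velar stop.

[pugɟɪ]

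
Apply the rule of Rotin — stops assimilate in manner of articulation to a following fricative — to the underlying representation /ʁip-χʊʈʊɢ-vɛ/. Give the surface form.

[ʁiɸχʊʈʊʁvɛ]

/p/ is a voiceless bilabial stop. The following trigger /χ/ is a fricative, so /p/ must become a fricative as well.
The voiceless bilabial fricative is [ɸ], so /p/ → [ɸ].
The same rule applies at the second boundary: /ɢ/ → [ʁ] next to /v/.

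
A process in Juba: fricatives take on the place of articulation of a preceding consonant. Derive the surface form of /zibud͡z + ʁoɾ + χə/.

The rule targets /ʁ/ (voiced uvular fricative), which sits after the trigger /d͡z/ (alveolar).
The voiced alveolar fricative is [z], so /ʁ/ → [z].
At the second juncture, /χ/ likewise becomes [s] adjacent to /ɾ/.

[zibud͡zzoɾsə]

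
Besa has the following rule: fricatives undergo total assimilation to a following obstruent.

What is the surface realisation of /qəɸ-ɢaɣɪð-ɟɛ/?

[qəɢɢaɣɪɟɟɛ]

/ɸ/ is the segment targeted by the rule; it sits immediately before /ɢ/, so it assimilates completely and surfaces as [ɢ].
At the second juncture, /ð/ likewise becomes [ɟ] adjacent to /ɟ/.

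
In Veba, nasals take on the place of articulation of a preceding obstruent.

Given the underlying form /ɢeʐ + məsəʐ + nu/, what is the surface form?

The rule targets /m/ (voiced bilabial nasal), which sits after the trigger /ʐ/ (retroflex).
Changing only its place to retroflex gives [ɳ] — the voiced retroflex nasal.
At the second juncture, /n/ likewise becomes [ɳ] adjacent to /ʐ/.

[ɢeʐɳəsəʐɳu]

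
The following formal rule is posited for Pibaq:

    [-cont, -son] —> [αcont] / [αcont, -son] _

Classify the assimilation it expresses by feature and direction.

progressive manner assimilation

The shared variable α links the value of [cont] on the target to that of the neighbouring obstruent. [cont] distinguishes stops from fricatives — a manner-of-articulation feature — so this is manner assimilation.
The conditioning segment sits to the left of the focus bar, meaning the trigger precedes the segment that changes — progressive assimilation.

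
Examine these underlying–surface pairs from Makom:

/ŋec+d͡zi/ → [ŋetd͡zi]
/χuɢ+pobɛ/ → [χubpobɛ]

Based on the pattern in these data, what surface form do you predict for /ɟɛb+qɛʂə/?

[ɟɛɢqɛʂə]

The data show regressive place assimilation: /c/ → [t] before /d͡z/; /ɢ/ → [b] before /p/. In each pair only place changes, matching the following consonant, while manner and voice stay constant.
/b/ is a voiced bilabial stop. The following trigger /q/ is uvular, so /b/ must become uvular as well.
Changing only its place to uvular gives [ɢ] — the voiced uvular stop.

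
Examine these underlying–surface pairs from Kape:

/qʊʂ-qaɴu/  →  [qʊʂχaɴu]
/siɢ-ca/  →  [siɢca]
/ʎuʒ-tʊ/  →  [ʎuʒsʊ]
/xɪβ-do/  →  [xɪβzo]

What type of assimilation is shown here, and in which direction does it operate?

The segment that alternates is /q/, which surfaces as [χ] when adjacent to /ʂ/.
/q/ is a stop while /ʂ/ is a fricative; the output [χ] is a fricative, matching the trigger — so the feature that spreads is manner.
Place and voice are unchanged, so the assimilation is partial, not total.
The same holds elsewhere in the data: /t/ → [s] after /ʒ/ (stop → fricative, matching a fricative); /d/ → [z] after /β/ (stop → fricative, matching a fricative) — only manner changes, and always toward the preceding segment.
No alternation appears in [siɢca]: there the adjacent consonants already agree in manner (/c/ and /ɢ/ are both stops), so this form is consistent with the same rule.
The trigger is the preceding segment, so the direction is progressive (perseverative).

progressive manner assimilation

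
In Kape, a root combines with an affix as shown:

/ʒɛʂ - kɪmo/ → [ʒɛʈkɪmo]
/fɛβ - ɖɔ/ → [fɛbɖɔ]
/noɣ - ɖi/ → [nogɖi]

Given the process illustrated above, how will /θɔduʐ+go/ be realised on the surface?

[θɔduɖgo]

The data show regressive manner assimilation: /ʂ/ → [ʈ] before /k/; /β/ → [b] before /ɖ/; /ɣ/ → [g] before /ɖ/. In each pair only manner changes, matching the following consonant, while place and voice stay constant.
/ʐ/ is a voiced retroflex fricative. The following trigger /g/ is a stop, so /ʐ/ must become a stop as well.
Changing only its manner to stop gives [ɖ] — the voiced retroflex stop.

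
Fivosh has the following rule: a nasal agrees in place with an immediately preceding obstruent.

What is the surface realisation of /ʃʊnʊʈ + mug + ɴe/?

/m/ is a voiced bilabial nasal. The preceding trigger /ʈ/ is retroflex, so /m/ must become retroflex as well.
A voiced retroflex nasal is [ɳ], so the surface segment is [ɳ].
The same rule applies at the second boundary: /ɴ/ → [ŋ] next to /g/.

[ʃʊnʊʈɳugŋe]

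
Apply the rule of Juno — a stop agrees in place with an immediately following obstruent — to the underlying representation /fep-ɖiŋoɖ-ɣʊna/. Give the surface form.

The rule targets /p/ (voiceless bilabial stop), which sits before the trigger /ɖ/ (retroflex).
Changing only its place to retroflex gives [ʈ] — the voiceless retroflex stop.
At the second juncture, /ɖ/ likewise becomes [g] adjacent to /ɣ/.

[feʈɖiŋogɣʊna]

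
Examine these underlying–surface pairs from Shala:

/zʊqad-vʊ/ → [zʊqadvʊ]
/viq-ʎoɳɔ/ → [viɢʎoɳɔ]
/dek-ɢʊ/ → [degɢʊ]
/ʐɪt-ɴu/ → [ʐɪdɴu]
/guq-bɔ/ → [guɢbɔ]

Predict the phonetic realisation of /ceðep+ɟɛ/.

[ceðebɟɛ]

The data show regressive voicing assimilation: /q/ → [ɢ] before /ʎ/; /k/ → [g] before /ɢ/; /t/ → [d] before /ɴ/; /q/ → [ɢ] before /b/. In each pair only voicing changes, matching the following consonant, while place and manner stay constant.
Nothing changes in [zʊqadvʊ]: there the adjacent consonants already agree in voicing (/d/ and /v/ are both voiced), so this form is consistent with the same rule.
/p/ is a voiceless bilabial stop. The following trigger /ɟ/ is voiced, so /p/ must become voiced as well.
A voiced bilabial stop is [b], so the surface segment is [b].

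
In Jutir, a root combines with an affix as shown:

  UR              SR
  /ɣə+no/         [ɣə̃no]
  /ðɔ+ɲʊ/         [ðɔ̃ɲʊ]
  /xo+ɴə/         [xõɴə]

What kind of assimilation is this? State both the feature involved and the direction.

The vowel /ə/ surfaces as nasalised [ə̃] next to the following nasal /n/ — it has acquired the [+nasal] feature of its neighbour.
The other forms show the same pattern: /ɔ/ → [ɔ̃] before /ɲ/; /o/ → [õ] before /ɴ/ — each time a vowel is nasalised next to a following nasal.
Because the conditioning nasal is to the right of the vowel that changes, the process is regressive (anticipatory).

regressive nasality assimilation (vowel nasalisation)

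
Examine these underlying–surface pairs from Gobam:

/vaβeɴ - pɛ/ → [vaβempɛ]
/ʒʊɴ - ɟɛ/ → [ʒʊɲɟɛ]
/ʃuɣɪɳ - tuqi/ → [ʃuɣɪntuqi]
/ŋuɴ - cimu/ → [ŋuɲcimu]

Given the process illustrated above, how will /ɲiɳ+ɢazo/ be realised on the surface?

[ɲiɴɢazo]

The data show regressive place assimilation: /ɴ/ → [m] before /p/; /ɴ/ → [ɲ] before /ɟ/; /ɳ/ → [n] before /t/; /ɴ/ → [ɲ] before /c/. In each pair only place changes, matching the following consonant, while manner and voice stay constant.
/ɳ/ is a voiced retroflex nasal. The following trigger /ɢ/ is uvular, so /ɳ/ must become uvular as well.
Changing only its place to uvular gives [ɴ] — the voiced uvular nasal.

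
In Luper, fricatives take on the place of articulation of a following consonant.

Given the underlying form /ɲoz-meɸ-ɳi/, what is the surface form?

The rule targets /z/ (voiced alveolar fricative), which sits before the trigger /m/ (bilabial).
A voiced bilabial fricative is [β], so the surface segment is [β].
The same rule applies at the second boundary: /ɸ/ → [ʂ] next to /ɳ/.

[ɲoβmeʂɳi]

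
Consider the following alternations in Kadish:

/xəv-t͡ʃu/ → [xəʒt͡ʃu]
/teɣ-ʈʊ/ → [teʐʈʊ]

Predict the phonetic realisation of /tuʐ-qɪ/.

[tuʁqɪ]

The data show regressive place assimilation: /v/ → [ʒ] before /t͡ʃ/; /ɣ/ → [ʐ] before /ʈ/. In each pair only place changes, matching the following consonant, while manner and voice stay constant.
/ʐ/ is a voiced retroflex fricative. The following trigger /q/ is uvular, so /ʐ/ must become uvular as well.
Changing only its place to uvular gives [ʁ] — the voiced uvular fricative.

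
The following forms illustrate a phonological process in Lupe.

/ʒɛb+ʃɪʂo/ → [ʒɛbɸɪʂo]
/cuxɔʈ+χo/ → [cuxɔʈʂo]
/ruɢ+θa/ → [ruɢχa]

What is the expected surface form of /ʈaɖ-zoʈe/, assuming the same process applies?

The data show progressive place assimilation: /ʃ/ → [ɸ] after /b/; /χ/ → [ʂ] after /ʈ/; /θ/ → [χ] after /ɢ/. In each pair only place changes, matching the preceding consonant, while manner and voice stay constant.
/z/ is a voiced alveolar fricative. The preceding trigger /ɖ/ is retroflex, so /z/ must become retroflex as well.
The voiced retroflex fricative is [ʐ], so /z/ → [ʐ].

[ʈaɖʐoʈe]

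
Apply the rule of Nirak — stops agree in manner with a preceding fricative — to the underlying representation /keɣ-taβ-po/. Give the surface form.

[keɣsaβɸo]

/t/ is a voiceless alveolar stop. The preceding trigger /ɣ/ is a fricative, so /t/ must become a fricative as well.
Changing only its manner to fricative gives [s] — the voiceless alveolar fricative.
At the second juncture, /p/ likewise becomes [ɸ] adjacent to /β/.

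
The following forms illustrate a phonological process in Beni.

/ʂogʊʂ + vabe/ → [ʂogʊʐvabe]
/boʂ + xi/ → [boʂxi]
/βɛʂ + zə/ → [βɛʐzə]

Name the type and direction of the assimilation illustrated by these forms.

regressive voicing assimilation

The segment that alternates is /ʂ/, which surfaces as [ʐ] when adjacent to /v/.
/ʂ/ is voiceless while /v/ is voiced; the output [ʐ] is voiced, matching the trigger — so the feature that spreads is voicing.
Place and manner are unchanged, so the assimilation is partial, not total.
Checking the remaining alternation: /ʂ/ → [ʐ] before /z/ (voiceless → voiced, matching voiced) — only voicing changes, and always toward the following segment.
Nothing changes in [boʂxi]: there the adjacent consonants already agree in voicing (/ʂ/ and /x/ are both voiceless), so this form is consistent with the same rule.
The trigger is the following segment, so the direction is regressive (anticipatory).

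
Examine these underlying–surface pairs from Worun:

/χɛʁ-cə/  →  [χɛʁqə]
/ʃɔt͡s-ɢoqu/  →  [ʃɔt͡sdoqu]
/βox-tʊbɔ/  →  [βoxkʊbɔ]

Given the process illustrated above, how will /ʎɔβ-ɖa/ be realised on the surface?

[ʎɔβba]

The data show progressive place assimilation: /c/ → [q] after /ʁ/; /ɢ/ → [d] after /t͡s/; /t/ → [k] after /x/. In each pair only place changes, matching the preceding consonant, while manner and voice stay constant.
/ɖ/ is a voiced retroflex stop. The preceding trigger /β/ is bilabial, so /ɖ/ must become bilabial as well.
The voiced bilabial stop is [b], so /ɖ/ → [b].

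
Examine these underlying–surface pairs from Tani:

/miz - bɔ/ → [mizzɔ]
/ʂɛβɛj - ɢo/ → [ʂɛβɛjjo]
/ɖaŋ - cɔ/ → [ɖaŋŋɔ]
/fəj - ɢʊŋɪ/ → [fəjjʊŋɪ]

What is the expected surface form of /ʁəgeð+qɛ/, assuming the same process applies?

[ʁəgeððɛ]

The data show progressive total assimilation (/b/ → [z] after /z/; /ɢ/ → [j] after /j/; /c/ → [ŋ] after /ŋ/): in every case the target segment becomes identical to its preceding neighbour, copying more than a single feature.
/q/ is the segment targeted by the rule; it sits immediately after /ð/, so it assimilates completely and surfaces as [ð].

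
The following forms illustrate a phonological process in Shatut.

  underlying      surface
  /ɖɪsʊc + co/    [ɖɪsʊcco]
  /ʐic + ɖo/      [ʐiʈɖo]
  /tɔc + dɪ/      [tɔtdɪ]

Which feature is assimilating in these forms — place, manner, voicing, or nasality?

Comparing underlying and surface forms, /c/ → [ʈ] is the alternation; the neighbouring /ɖ/ is constant.
/c/ is palatal while /ɖ/ is retroflex; the output [ʈ] is retroflex, matching the trigger — so the feature that spreads is place.
The other alternating form patterns the same way: /c/ → [t] before /d/ (palatal → alveolar, matching alveolar) — only place changes, and always toward the following segment.
Nothing changes in [ɖɪsʊcco]: there the adjacent consonants already agree in place (/c/ and /c/ are both palatal), so this form is consistent with the same rule.

place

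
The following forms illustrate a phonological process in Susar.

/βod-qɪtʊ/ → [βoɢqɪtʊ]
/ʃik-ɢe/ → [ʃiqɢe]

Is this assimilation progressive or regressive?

regressive

Underlying /d/ is realised as [ɢ] next to /q/; /q/ itself does not change.
/d/ is alveolar while /q/ is uvular; the output [ɢ] is uvular, matching the trigger — so the feature that spreads is place.
The same holds elsewhere in the data: /k/ → [q] before /ɢ/ (velar → uvular, matching uvular) — only place changes, and always toward the following segment.
The trigger is the following segment, so the direction is regressive (anticipatory).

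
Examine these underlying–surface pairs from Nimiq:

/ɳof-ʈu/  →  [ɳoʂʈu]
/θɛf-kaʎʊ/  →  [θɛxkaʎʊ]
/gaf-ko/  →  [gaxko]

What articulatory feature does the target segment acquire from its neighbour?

place

Underlying /f/ is realised as [ʂ] next to /ʈ/; /ʈ/ itself does not change.
The change labiodental → retroflex matches the place of the following /ʈ/, identifying this as place assimilation.
Checking the remaining alternation: /f/ → [x] before /k/ (labiodental → velar, matching velar) — only place changes, and always toward the following segment.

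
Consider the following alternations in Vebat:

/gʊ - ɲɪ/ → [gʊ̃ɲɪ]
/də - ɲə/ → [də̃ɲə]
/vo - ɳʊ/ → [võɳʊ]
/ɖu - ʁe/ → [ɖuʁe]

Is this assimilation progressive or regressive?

The vowel /ʊ/ surfaces as nasalised [ʊ̃] next to the following nasal /ɲ/ — it has acquired the [+nasal] feature of its neighbour.
The other forms show the same pattern: /ə/ → [ə̃] before /ɲ/; /o/ → [õ] before /ɳ/ — each time a vowel is nasalised next to a following nasal.
No change occurs in [ɖuʁe] because the vowel at the boundary is adjacent to an oral consonant, not a nasal (/u/ next to /ʁ/).
Because the conditioning nasal is to the right of the vowel that changes, the process is regressive (anticipatory).

regressive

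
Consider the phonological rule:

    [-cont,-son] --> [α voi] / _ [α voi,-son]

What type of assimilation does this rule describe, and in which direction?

regressive voicing assimilation

The shared variable α links the value of [voi] on the target to the same value on the neighbouring segment, so voicing is the feature that assimilates.
Since the environment is written after the underscore, the trigger follows the target; the direction is regressive.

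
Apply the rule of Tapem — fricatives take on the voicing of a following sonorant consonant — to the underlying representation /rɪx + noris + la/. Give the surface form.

[rɪɣnorizla]

/x/ is a voiceless velar fricative. The following trigger /n/ is voiced, so /x/ must become voiced as well.
A voiced velar fricative is [ɣ], so the surface segment is [ɣ].
The same rule applies at the second boundary: /s/ → [z] next to /l/.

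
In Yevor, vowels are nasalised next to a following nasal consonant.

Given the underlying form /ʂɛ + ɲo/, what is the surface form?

[ʂɛ̃ɲo]

/ɛ/ sits next to the nasal /ɲ/ and is therefore nasalised to [ɛ̃].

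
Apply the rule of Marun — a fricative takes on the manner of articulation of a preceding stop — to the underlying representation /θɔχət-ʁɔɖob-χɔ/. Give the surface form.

[θɔχətɢɔɖobqɔ]

The rule targets /ʁ/ (voiced uvular fricative), which sits after the trigger /t/ (stop).
Changing only its manner to stop gives [ɢ] — the voiced uvular stop.
At the second juncture, /χ/ likewise becomes [q] adjacent to /b/.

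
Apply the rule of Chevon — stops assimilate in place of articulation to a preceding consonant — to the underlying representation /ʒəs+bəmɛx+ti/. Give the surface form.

[ʒəsdəmɛxki]

/b/ is a voiced bilabial stop. The preceding trigger /s/ is alveolar, so /b/ must become alveolar as well.
The voiced alveolar stop is [d], so /b/ → [d].
The same rule applies at the second boundary: /t/ → [k] next to /x/.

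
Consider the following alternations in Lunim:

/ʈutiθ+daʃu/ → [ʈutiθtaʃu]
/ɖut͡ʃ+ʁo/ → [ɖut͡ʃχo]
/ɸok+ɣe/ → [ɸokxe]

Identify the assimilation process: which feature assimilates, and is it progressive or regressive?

The segment that alternates is /d/, which surfaces as [t] when adjacent to /θ/.
The change voiced → voiceless matches the voicing of the preceding /θ/, identifying this as voicing assimilation.
Place and manner are unchanged, so the assimilation is partial, not total.
The other alternating forms pattern the same way: /ʁ/ → [χ] after /t͡ʃ/ (voiced → voiceless, matching voiceless); /ɣ/ → [x] after /k/ (voiced → voiceless, matching voiceless) — only voicing changes, and always toward the preceding segment.
The trigger is the preceding segment, so the direction is progressive (perseverative).

progressive voicing assimilation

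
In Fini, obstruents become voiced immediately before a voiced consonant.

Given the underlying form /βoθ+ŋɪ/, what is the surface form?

The rule targets /θ/ (voiceless dental fricative), which sits before the trigger /ŋ/ (voiced).
The voiced dental fricative is [ð], so /θ/ → [ð].

[βoðŋɪ]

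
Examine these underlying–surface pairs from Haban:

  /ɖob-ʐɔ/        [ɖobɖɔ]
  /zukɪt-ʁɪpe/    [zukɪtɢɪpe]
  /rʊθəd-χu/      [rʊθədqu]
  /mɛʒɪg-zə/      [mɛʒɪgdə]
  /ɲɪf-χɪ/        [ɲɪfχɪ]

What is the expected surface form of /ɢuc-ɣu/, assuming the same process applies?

The data show progressive manner assimilation: /ʐ/ → [ɖ] after /b/; /ʁ/ → [ɢ] after /t/; /χ/ → [q] after /d/; /z/ → [d] after /g/. In each pair only manner changes, matching the preceding consonant, while place and voice stay constant.
No alternation appears in [ɲɪfχɪ]: there the adjacent consonants already agree in manner (/χ/ and /f/ are both fricatives), so this form is consistent with the same rule.
/ɣ/ is a voiced velar fricative. The preceding trigger /c/ is a stop, so /ɣ/ must become a stop as well.
A voiced velar stop is [g], so the surface segment is [g].

[ɢucgu]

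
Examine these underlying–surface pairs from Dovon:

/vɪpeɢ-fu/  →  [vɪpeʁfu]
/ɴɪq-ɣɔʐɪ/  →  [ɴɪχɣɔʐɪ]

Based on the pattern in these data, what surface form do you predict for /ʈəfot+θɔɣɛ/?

The data show regressive manner assimilation: /ɢ/ → [ʁ] before /f/; /q/ → [χ] before /ɣ/. In each pair only manner changes, matching the following consonant, while place and voice stay constant.
The rule targets /t/ (voiceless alveolar stop), which sits before the trigger /θ/ (fricative).
Changing only its manner to fricative gives [s] — the voiceless alveolar fricative.

[ʈəfosθɔɣɛ]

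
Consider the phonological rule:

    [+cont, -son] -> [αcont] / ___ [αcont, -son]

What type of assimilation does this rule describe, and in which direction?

regressive manner assimilation

The rule copies [cont] (continuancy) from the environment onto the target fricatives; since [±cont] encodes the stop/fricative manner contrast, the assimilating dimension is manner.
The conditioning segment sits to the right of the focus bar, meaning the trigger follows the segment that changes — regressive assimilation.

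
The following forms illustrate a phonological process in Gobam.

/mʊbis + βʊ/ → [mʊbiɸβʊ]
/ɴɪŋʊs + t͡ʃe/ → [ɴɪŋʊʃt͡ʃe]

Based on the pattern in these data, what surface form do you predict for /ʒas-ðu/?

[ʒaθðu]

The data show regressive place assimilation: /s/ → [ɸ] before /β/; /s/ → [ʃ] before /t͡ʃ/. In each pair only place changes, matching the following consonant, while manner and voice stay constant.
The rule targets /s/ (voiceless alveolar fricative), which sits before the trigger /ð/ (dental).
Changing only its place to dental gives [θ] — the voiceless dental fricative.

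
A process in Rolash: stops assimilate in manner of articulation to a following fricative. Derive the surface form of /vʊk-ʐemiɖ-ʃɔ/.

[vʊxʐemiʐʃɔ]

/k/ is a voiceless velar stop. The following trigger /ʐ/ is a fricative, so /k/ must become a fricative as well.
A voiceless velar fricative is [x], so the surface segment is [x].
At the second juncture, /ɖ/ likewise becomes [ʐ] adjacent to /ʃ/.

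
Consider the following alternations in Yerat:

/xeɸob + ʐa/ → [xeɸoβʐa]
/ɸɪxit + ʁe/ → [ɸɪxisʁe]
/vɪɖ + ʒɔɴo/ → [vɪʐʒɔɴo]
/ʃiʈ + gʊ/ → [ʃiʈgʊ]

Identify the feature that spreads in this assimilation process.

manner

Comparing underlying and surface forms, /b/ → [β] is the alternation; the neighbouring /ʐ/ is constant.
/b/ is a stop while /ʐ/ is a fricative; the output [β] is a fricative, matching the trigger — so the feature that spreads is manner.
The other alternating forms pattern the same way: /t/ → [s] before /ʁ/ (stop → fricative, matching a fricative); /ɖ/ → [ʐ] before /ʒ/ (stop → fricative, matching a fricative) — only manner changes, and always toward the following segment.
Nothing changes in [ʃiʈgʊ]: there the adjacent consonants already agree in manner (/ʈ/ and /g/ are both stops), so this form is consistent with the same rule.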